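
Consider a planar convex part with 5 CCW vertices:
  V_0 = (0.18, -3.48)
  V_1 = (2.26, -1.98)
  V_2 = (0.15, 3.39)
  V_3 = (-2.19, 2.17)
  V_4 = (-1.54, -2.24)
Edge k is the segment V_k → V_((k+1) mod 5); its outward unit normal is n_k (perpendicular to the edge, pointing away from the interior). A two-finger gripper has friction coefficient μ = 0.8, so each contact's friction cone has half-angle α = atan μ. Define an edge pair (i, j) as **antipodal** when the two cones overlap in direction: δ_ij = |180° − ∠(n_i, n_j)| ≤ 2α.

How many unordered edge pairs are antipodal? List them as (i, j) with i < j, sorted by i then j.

count = 5; pairs: (0,2), (0,3), (1,3), (1,4), (2,4)

α = atan 0.8 = 38.66°;  2α = 77.32°
n_0 = (+0.5849, -0.8111)
n_1 = (+0.9307, +0.3657)
n_2 = (-0.4623, +0.8867)
n_3 = (-0.9893, -0.1458)
n_4 = (-0.5848, -0.8112)
  (0,1): δ = 104.35°  ·
  (0,2): δ = 8.26°  ✓
  (0,3): δ = 62.59°  ✓
  (0,4): δ = 108.41°  ·
  (1,2): δ = 83.91°  ·
  (1,3): δ = 13.07°  ✓
  (1,4): δ = 32.76°  ✓
  (2,3): δ = 109.15°  ·
  (2,4): δ = 63.33°  ✓
  (3,4): δ = 134.17°  ·
antipodal pairs: 5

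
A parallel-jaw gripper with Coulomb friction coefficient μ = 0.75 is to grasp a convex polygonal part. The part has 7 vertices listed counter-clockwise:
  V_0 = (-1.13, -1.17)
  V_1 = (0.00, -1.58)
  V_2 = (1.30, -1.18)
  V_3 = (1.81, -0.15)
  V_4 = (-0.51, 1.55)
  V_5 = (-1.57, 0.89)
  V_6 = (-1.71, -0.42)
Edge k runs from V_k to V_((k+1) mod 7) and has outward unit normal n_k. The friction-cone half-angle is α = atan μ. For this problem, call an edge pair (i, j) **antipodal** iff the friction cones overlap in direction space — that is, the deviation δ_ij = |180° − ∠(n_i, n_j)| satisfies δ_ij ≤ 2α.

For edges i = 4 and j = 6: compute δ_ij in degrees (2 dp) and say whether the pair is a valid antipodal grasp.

α = atan 0.75 = 36.87°;  2α = 73.74°
edge 4: e_4 = (-1.06, -0.66);  n_4 = (-0.5286, +0.8489)
edge 6: e_6 = (+0.58, -0.75);  n_6 = (-0.7911, -0.6117)
∠(n_4, n_6) = 95.81°
δ = |180° − 95.81°| = 84.19°
84.19° > 2α = 73.74°  →  invalid

δ = 84.19°, invalid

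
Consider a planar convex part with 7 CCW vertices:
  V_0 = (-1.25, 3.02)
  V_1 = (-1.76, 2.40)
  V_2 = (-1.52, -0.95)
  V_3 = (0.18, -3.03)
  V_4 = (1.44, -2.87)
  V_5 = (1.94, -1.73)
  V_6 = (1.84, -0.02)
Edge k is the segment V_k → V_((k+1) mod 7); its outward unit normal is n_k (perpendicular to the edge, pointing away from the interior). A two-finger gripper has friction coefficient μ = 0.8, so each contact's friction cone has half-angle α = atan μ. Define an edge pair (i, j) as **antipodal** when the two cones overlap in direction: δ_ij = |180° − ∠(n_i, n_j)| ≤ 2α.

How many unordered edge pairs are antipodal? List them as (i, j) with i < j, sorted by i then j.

α = atan 0.8 = 38.66°;  2α = 77.32°
n_0 = (-0.7723, +0.6353)
n_1 = (-0.9974, -0.0715)
n_2 = (-0.7743, -0.6328)
n_3 = (+0.1260, -0.9920)
n_4 = (+0.9158, -0.4017)
n_5 = (+0.9983, +0.0584)
n_6 = (+0.7013, +0.7129)
  (0,1): δ = 136.46°  ·
  (0,2): δ = 101.30°  ·
  (0,3): δ = 43.32°  ✓
  (0,4): δ = 15.76°  ✓
  (0,5): δ = 42.79°  ✓
  (0,6): δ = 84.91°  ·
  (1,2): δ = 144.84°  ·
  (1,3): δ = 86.86°  ·
  (1,4): δ = 27.78°  ✓
  (1,5): δ = 0.75°  ✓
  (1,6): δ = 41.37°  ✓
  (2,3): δ = 122.02°  ·
  (2,4): δ = 62.94°  ✓
  (2,5): δ = 35.91°  ✓
  (2,6): δ = 6.21°  ✓
  (3,4): δ = 120.92°  ·
  (3,5): δ = 93.89°  ·
  (3,6): δ = 51.77°  ✓
  (4,5): δ = 152.97°  ·
  (4,6): δ = 110.85°  ·
  (5,6): δ = 137.88°  ·
antipodal pairs: 10

count = 10; pairs: (0,3), (0,4), (0,5), (1,4), (1,5), (1,6), (2,4), (2,5), (2,6), (3,6)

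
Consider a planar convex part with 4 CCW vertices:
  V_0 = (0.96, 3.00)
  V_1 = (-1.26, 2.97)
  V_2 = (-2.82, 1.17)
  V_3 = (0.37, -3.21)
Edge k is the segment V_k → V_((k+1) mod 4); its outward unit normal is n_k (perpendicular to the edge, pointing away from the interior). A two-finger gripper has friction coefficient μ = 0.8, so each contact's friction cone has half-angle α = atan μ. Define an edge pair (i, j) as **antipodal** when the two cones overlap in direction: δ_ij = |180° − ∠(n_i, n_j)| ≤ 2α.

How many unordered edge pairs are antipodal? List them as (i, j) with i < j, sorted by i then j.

α = atan 0.8 = 38.66°;  2α = 77.32°
n_0 = (-0.0135, +0.9999)
n_1 = (-0.7557, +0.6549)
n_2 = (-0.8083, -0.5887)
n_3 = (+0.9955, -0.0946)
  (0,1): δ = 131.69°  ·
  (0,2): δ = 54.71°  ✓
  (0,3): δ = 83.80°  ·
  (1,2): δ = 103.02°  ·
  (1,3): δ = 35.49°  ✓
  (2,3): δ = 41.49°  ✓
antipodal pairs: 3

count = 3; pairs: (0,2), (1,3), (2,3)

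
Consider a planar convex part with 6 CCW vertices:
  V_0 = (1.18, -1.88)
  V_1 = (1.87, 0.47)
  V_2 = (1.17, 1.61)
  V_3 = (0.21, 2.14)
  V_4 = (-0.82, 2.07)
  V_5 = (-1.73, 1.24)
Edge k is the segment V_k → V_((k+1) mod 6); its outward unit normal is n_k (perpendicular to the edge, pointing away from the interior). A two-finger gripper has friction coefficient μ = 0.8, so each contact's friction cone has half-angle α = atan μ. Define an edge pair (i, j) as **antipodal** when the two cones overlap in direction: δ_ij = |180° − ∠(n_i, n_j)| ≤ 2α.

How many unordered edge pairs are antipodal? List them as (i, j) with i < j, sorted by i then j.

α = atan 0.8 = 38.66°;  2α = 77.32°
n_0 = (+0.9595, -0.2817)
n_1 = (+0.8522, +0.5233)
n_2 = (+0.4833, +0.8754)
n_3 = (-0.0678, +0.9977)
n_4 = (-0.6739, +0.7388)
n_5 = (-0.7313, -0.6821)
  (0,1): δ = 132.09°  ·
  (0,2): δ = 102.54°  ·
  (0,3): δ = 69.75°  ✓
  (0,4): δ = 31.27°  ✓
  (0,5): δ = 59.37°  ✓
  (1,2): δ = 150.45°  ·
  (1,3): δ = 117.66°  ·
  (1,4): δ = 79.18°  ·
  (1,5): δ = 11.45°  ✓
  (2,3): δ = 147.21°  ·
  (2,4): δ = 108.73°  ·
  (2,5): δ = 18.09°  ✓
  (3,4): δ = 141.52°  ·
  (3,5): δ = 50.88°  ✓
  (4,5): δ = 89.36°  ·
antipodal pairs: 6

count = 6; pairs: (0,3), (0,4), (0,5), (1,5), (2,5), (3,5)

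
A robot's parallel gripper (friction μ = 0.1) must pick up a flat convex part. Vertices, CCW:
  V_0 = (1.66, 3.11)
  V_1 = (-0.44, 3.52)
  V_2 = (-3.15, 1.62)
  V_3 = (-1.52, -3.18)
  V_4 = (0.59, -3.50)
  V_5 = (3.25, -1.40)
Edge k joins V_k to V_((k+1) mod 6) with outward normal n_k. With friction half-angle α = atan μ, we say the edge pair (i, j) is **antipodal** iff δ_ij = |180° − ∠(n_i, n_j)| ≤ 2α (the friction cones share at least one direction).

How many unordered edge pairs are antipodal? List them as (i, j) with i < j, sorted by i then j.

α = atan 0.1 = 5.71°;  2α = 11.42°
n_0 = (+0.1916, +0.9815)
n_1 = (-0.5741, +0.8188)
n_2 = (-0.9469, -0.3215)
n_3 = (-0.1499, -0.9887)
n_4 = (+0.6196, -0.7849)
n_5 = (+0.9431, +0.3325)
  (0,1): δ = 133.92°  ·
  (0,2): δ = 60.20°  ·
  (0,3): δ = 2.42°  ✓
  (0,4): δ = 49.34°  ·
  (0,5): δ = 120.47°  ·
  (1,2): δ = 106.28°  ·
  (1,3): δ = 43.66°  ·
  (1,4): δ = 3.26°  ✓
  (1,5): δ = 74.39°  ·
  (2,3): δ = 117.38°  ·
  (2,4): δ = 70.47°  ·
  (2,5): δ = 0.66°  ✓
  (3,4): δ = 133.09°  ·
  (3,5): δ = 61.96°  ·
  (4,5): δ = 108.87°  ·
antipodal pairs: 3

count = 3; pairs: (0,3), (1,4), (2,5)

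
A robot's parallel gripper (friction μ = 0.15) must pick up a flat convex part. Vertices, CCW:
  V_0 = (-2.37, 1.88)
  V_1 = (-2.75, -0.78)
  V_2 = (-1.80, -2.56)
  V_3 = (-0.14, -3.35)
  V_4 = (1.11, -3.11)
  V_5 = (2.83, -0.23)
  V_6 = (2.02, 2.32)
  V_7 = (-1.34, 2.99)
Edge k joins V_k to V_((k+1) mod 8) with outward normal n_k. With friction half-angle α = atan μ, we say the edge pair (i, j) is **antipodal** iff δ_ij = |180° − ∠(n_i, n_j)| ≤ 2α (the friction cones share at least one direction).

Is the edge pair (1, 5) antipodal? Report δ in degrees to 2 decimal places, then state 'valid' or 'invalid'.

α = atan 0.15 = 8.53°;  2α = 17.06°
edge 1: e_1 = (+0.95, -1.78);  n_1 = (-0.8822, -0.4708)
edge 5: e_5 = (-0.81, +2.55);  n_5 = (+0.9531, +0.3027)
∠(n_1, n_5) = 169.53°
δ = |180° − 169.53°| = 10.47°
10.47° ≤ 2α = 17.06°  →  valid

δ = 10.47°, valid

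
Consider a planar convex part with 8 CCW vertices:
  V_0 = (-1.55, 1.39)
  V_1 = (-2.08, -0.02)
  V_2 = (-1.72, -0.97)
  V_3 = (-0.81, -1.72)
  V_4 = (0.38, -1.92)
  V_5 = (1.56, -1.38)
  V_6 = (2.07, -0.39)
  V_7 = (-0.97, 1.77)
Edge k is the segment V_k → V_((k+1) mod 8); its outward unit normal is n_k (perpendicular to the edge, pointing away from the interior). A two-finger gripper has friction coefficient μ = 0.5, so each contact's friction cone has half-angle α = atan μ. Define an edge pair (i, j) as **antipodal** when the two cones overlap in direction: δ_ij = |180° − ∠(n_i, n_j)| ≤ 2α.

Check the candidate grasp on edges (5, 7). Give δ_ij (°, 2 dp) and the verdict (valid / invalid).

δ = 29.51°, valid

α = atan 0.5 = 26.57°;  2α = 53.13°
edge 5: e_5 = (+0.51, +0.99);  n_5 = (+0.8890, -0.4580)
edge 7: e_7 = (-0.58, -0.38);  n_7 = (-0.5480, +0.8365)
∠(n_5, n_7) = 150.49°
δ = |180° − 150.49°| = 29.51°
29.51° ≤ 2α = 53.13°  →  valid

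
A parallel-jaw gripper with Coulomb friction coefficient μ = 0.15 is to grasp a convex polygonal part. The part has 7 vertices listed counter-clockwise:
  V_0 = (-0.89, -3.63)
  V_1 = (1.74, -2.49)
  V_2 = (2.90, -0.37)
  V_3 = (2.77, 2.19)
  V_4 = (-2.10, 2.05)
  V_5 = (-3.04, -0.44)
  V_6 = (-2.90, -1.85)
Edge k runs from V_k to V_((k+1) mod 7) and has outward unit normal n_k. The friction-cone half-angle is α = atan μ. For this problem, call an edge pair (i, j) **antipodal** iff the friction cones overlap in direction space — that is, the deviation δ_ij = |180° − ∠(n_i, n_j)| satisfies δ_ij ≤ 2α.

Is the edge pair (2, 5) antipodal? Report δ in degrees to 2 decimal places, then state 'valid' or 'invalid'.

δ = 2.76°, valid

α = atan 0.15 = 8.53°;  2α = 17.06°
edge 2: e_2 = (-0.13, +2.56);  n_2 = (+0.9987, +0.0507)
edge 5: e_5 = (+0.14, -1.41);  n_5 = (-0.9951, -0.0988)
∠(n_2, n_5) = 177.24°
δ = |180° − 177.24°| = 2.76°
2.76° ≤ 2α = 17.06°  →  valid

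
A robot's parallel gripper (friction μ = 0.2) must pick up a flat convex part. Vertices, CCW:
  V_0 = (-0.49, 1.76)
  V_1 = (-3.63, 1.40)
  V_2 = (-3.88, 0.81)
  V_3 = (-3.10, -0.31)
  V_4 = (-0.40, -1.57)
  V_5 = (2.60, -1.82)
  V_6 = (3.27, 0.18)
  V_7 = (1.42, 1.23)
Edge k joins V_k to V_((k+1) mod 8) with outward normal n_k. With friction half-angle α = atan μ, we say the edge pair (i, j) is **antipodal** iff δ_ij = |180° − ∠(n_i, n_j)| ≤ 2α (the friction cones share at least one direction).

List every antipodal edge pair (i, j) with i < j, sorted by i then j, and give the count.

α = atan 0.2 = 11.31°;  2α = 22.62°
n_0 = (-0.1139, +0.9935)
n_1 = (-0.9208, +0.3901)
n_2 = (-0.8206, -0.5715)
n_3 = (-0.4229, -0.9062)
n_4 = (-0.0830, -0.9965)
n_5 = (+0.9482, -0.3176)
n_6 = (+0.4936, +0.8697)
n_7 = (+0.2674, +0.9636)
  (0,1): δ = 119.50°  ·
  (0,2): δ = 61.69°  ·
  (0,3): δ = 31.56°  ·
  (0,4): δ = 11.30°  ✓
  (0,5): δ = 64.94°  ·
  (0,6): δ = 143.88°  ·
  (0,7): δ = 157.95°  ·
  (1,2): δ = 122.18°  ·
  (1,3): δ = 92.05°  ·
  (1,4): δ = 71.80°  ·
  (1,5): δ = 4.44°  ✓
  (1,6): δ = 83.39°  ·
  (1,7): δ = 97.46°  ·
  (2,3): δ = 149.87°  ·
  (2,4): δ = 129.62°  ·
  (2,5): δ = 53.38°  ·
  (2,6): δ = 25.57°  ·
  (2,7): δ = 39.64°  ·
  (3,4): δ = 159.75°  ·
  (3,5): δ = 83.50°  ·
  (3,6): δ = 4.56°  ✓
  (3,7): δ = 9.51°  ✓
  (4,5): δ = 103.76°  ·
  (4,6): δ = 24.81°  ·
  (4,7): δ = 10.74°  ✓
  (5,6): δ = 101.06°  ·
  (5,7): δ = 86.99°  ·
  (6,7): δ = 165.93°  ·
antipodal pairs: 5

count = 5; pairs: (0,4), (1,5), (3,6), (3,7), (4,7)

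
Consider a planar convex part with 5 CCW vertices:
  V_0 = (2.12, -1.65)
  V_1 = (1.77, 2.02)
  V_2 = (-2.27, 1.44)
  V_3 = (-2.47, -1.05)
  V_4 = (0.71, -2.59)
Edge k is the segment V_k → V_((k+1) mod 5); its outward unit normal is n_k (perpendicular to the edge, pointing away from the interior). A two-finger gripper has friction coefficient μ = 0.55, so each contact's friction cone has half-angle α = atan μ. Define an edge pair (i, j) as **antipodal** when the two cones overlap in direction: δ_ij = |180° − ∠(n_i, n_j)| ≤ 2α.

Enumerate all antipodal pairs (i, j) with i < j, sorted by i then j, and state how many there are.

count = 4; pairs: (0,2), (1,3), (1,4), (2,4)

α = atan 0.55 = 28.81°;  2α = 57.62°
n_0 = (+0.9955, +0.0949)
n_1 = (-0.1421, +0.9899)
n_2 = (-0.9968, +0.0801)
n_3 = (-0.4359, -0.9000)
n_4 = (+0.5547, -0.8321)
  (0,1): δ = 87.28°  ·
  (0,2): δ = 10.04°  ✓
  (0,3): δ = 58.71°  ·
  (0,4): δ = 118.24°  ·
  (1,2): δ = 102.76°  ·
  (1,3): δ = 34.01°  ✓
  (1,4): δ = 25.52°  ✓
  (2,3): δ = 111.25°  ·
  (2,4): δ = 51.72°  ✓
  (3,4): δ = 120.47°  ·
antipodal pairs: 4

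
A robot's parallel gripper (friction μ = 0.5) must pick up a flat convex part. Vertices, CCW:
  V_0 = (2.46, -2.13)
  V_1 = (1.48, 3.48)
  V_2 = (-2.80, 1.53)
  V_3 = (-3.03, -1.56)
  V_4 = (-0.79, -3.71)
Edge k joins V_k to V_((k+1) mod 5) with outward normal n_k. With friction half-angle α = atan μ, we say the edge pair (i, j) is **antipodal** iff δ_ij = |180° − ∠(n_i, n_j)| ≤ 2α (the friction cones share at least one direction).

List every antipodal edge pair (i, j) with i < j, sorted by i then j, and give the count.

α = atan 0.5 = 26.57°;  2α = 53.13°
n_0 = (+0.9851, +0.1721)
n_1 = (-0.4146, +0.9100)
n_2 = (-0.9972, +0.0742)
n_3 = (-0.6925, -0.7215)
n_4 = (+0.4372, -0.8994)
  (0,1): δ = 75.41°  ·
  (0,2): δ = 14.17°  ✓
  (0,3): δ = 36.27°  ✓
  (0,4): δ = 106.02°  ·
  (1,2): δ = 118.75°  ·
  (1,3): δ = 68.32°  ·
  (1,4): δ = 1.43°  ✓
  (2,3): δ = 129.57°  ·
  (2,4): δ = 59.82°  ·
  (3,4): δ = 110.25°  ·
antipodal pairs: 3

count = 3; pairs: (0,2), (0,3), (1,4)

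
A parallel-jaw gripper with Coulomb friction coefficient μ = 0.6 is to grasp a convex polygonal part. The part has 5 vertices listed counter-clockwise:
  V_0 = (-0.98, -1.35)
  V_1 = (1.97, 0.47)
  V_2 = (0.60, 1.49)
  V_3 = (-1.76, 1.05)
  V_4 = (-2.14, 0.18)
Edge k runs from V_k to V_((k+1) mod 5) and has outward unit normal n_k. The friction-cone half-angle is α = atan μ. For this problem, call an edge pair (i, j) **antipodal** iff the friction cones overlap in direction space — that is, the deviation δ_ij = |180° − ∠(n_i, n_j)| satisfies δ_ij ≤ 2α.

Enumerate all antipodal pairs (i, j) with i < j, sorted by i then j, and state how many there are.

α = atan 0.6 = 30.96°;  2α = 61.93°
n_0 = (+0.5251, -0.8511)
n_1 = (+0.5972, +0.8021)
n_2 = (-0.1833, +0.9831)
n_3 = (-0.9164, +0.4003)
n_4 = (-0.7969, -0.6042)
  (0,1): δ = 68.34°  ·
  (0,2): δ = 21.11°  ✓
  (0,3): δ = 34.73°  ✓
  (0,4): δ = 95.50°  ·
  (1,2): δ = 132.77°  ·
  (1,3): δ = 76.93°  ·
  (1,4): δ = 16.16°  ✓
  (2,3): δ = 124.16°  ·
  (2,4): δ = 63.39°  ·
  (3,4): δ = 119.24°  ·
antipodal pairs: 3

count = 3; pairs: (0,2), (0,3), (1,4)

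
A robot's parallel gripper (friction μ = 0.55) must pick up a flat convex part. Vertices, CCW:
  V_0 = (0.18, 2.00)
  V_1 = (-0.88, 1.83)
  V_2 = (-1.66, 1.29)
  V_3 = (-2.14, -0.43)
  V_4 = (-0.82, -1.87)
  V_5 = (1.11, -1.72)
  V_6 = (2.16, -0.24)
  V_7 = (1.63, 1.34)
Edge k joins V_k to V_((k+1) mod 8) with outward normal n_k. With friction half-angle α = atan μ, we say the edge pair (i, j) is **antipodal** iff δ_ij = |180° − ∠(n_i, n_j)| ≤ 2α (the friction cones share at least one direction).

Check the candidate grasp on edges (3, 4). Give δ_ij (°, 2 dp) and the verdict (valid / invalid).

α = atan 0.55 = 28.81°;  2α = 57.62°
edge 3: e_3 = (+1.32, -1.44);  n_3 = (-0.7372, -0.6757)
edge 4: e_4 = (+1.93, +0.15);  n_4 = (+0.0775, -0.9970)
∠(n_3, n_4) = 51.93°
δ = |180° − 51.93°| = 128.07°
128.07° > 2α = 57.62°  →  invalid

δ = 128.07°, invalid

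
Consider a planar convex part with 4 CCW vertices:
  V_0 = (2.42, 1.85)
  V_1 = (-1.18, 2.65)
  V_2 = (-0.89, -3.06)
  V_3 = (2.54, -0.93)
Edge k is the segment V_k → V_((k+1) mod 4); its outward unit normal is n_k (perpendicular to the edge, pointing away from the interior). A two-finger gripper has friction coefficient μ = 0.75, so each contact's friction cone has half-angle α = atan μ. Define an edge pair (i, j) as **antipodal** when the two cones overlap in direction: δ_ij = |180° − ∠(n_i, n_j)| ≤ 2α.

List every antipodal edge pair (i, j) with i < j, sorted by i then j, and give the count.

α = atan 0.75 = 36.87°;  2α = 73.74°
n_0 = (+0.2169, +0.9762)
n_1 = (-0.9987, -0.0507)
n_2 = (+0.5275, -0.8495)
n_3 = (+0.9991, +0.0431)
  (0,1): δ = 74.56°  ·
  (0,2): δ = 44.37°  ✓
  (0,3): δ = 105.00°  ·
  (1,2): δ = 61.07°  ✓
  (1,3): δ = 0.44°  ✓
  (2,3): δ = 119.37°  ·
antipodal pairs: 3

count = 3; pairs: (0,2), (1,2), (1,3)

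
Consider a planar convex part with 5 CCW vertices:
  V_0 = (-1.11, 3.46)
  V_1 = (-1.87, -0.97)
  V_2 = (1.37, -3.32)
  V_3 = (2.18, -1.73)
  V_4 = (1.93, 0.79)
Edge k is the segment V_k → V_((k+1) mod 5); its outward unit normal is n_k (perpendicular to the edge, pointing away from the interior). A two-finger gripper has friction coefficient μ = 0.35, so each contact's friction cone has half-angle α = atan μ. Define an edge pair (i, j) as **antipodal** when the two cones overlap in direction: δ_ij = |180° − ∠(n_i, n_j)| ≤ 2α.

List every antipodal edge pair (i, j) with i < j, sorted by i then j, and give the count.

α = atan 0.35 = 19.29°;  2α = 38.58°
n_0 = (-0.9856, +0.1691)
n_1 = (-0.5871, -0.8095)
n_2 = (+0.8910, -0.4539)
n_3 = (+0.9951, +0.0987)
n_4 = (+0.6599, +0.7514)
  (0,1): δ = 116.22°  ·
  (0,2): δ = 17.26°  ✓
  (0,3): δ = 15.40°  ✓
  (0,4): δ = 58.44°  ·
  (1,2): δ = 81.04°  ·
  (1,3): δ = 48.38°  ·
  (1,4): δ = 5.34°  ✓
  (2,3): δ = 147.34°  ·
  (2,4): δ = 104.30°  ·
  (3,4): δ = 136.96°  ·
antipodal pairs: 3

count = 3; pairs: (0,2), (0,3), (1,4)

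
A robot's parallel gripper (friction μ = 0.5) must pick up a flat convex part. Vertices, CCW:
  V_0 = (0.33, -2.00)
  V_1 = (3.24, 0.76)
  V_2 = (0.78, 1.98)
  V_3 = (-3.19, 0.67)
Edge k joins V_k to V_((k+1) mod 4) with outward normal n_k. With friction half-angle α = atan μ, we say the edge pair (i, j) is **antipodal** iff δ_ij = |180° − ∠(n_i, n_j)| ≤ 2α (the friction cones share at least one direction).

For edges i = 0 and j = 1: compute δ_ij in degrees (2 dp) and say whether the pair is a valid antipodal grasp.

α = atan 0.5 = 26.57°;  2α = 53.13°
edge 0: e_0 = (+2.91, +2.76);  n_0 = (+0.6882, -0.7256)
edge 1: e_1 = (-2.46, +1.22);  n_1 = (+0.4443, +0.8959)
∠(n_0, n_1) = 110.14°
δ = |180° − 110.14°| = 69.86°
69.86° > 2α = 53.13°  →  invalid

δ = 69.86°, invalid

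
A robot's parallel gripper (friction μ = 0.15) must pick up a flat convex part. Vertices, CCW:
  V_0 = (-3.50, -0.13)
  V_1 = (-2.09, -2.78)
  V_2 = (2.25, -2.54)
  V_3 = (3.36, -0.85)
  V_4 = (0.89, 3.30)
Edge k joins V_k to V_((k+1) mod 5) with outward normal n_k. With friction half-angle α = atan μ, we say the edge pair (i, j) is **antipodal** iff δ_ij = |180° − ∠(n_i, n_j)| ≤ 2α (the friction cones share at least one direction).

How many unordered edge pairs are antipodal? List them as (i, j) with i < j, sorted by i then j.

count = 1; pairs: (0,3)

α = atan 0.15 = 8.53°;  2α = 17.06°
n_0 = (-0.8828, -0.4697)
n_1 = (+0.0552, -0.9985)
n_2 = (+0.8358, -0.5490)
n_3 = (+0.8593, +0.5114)
n_4 = (-0.6157, +0.7880)
  (0,1): δ = 114.85°  ·
  (0,2): δ = 61.31°  ·
  (0,3): δ = 2.74°  ✓
  (0,4): δ = 99.98°  ·
  (1,2): δ = 126.46°  ·
  (1,3): δ = 62.40°  ·
  (1,4): δ = 34.84°  ·
  (2,3): δ = 115.94°  ·
  (2,4): δ = 18.70°  ·
  (3,4): δ = 82.76°  ·
antipodal pairs: 1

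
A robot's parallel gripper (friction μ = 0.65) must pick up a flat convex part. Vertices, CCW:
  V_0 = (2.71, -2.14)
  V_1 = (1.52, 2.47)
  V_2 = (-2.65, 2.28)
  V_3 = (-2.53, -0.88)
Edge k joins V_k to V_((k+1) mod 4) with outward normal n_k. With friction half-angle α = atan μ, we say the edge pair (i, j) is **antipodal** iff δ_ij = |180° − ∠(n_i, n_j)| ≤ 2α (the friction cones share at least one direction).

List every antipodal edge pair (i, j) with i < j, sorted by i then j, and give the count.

α = atan 0.65 = 33.02°;  2α = 66.05°
n_0 = (+0.9683, +0.2499)
n_1 = (-0.0455, +0.9990)
n_2 = (-0.9993, -0.0379)
n_3 = (-0.2338, -0.9723)
  (0,1): δ = 101.87°  ·
  (0,2): δ = 12.30°  ✓
  (0,3): δ = 62.01°  ✓
  (1,2): δ = 90.43°  ·
  (1,3): δ = 16.13°  ✓
  (2,3): δ = 105.70°  ·
antipodal pairs: 3

count = 3; pairs: (0,2), (0,3), (1,3)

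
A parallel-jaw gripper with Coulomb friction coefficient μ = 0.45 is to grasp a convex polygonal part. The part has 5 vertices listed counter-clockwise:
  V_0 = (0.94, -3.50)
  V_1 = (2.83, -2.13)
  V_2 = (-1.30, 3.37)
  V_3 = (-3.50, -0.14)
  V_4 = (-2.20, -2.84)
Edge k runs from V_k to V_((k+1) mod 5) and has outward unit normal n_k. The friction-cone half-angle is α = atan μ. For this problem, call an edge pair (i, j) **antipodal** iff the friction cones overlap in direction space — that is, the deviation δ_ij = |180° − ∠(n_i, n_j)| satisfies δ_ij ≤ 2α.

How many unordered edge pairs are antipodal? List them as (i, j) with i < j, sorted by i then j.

α = atan 0.45 = 24.23°;  2α = 48.46°
n_0 = (+0.5869, -0.8097)
n_1 = (+0.7997, +0.6005)
n_2 = (-0.8473, +0.5311)
n_3 = (-0.9010, -0.4338)
n_4 = (-0.2057, -0.9786)
  (0,1): δ = 89.03°  ·
  (0,2): δ = 21.98°  ✓
  (0,3): δ = 79.77°  ·
  (0,4): δ = 132.19°  ·
  (1,2): δ = 68.98°  ·
  (1,3): δ = 11.19°  ✓
  (1,4): δ = 41.23°  ✓
  (2,3): δ = 122.21°  ·
  (2,4): δ = 69.79°  ·
  (3,4): δ = 127.58°  ·
antipodal pairs: 3

count = 3; pairs: (0,2), (1,3), (1,4)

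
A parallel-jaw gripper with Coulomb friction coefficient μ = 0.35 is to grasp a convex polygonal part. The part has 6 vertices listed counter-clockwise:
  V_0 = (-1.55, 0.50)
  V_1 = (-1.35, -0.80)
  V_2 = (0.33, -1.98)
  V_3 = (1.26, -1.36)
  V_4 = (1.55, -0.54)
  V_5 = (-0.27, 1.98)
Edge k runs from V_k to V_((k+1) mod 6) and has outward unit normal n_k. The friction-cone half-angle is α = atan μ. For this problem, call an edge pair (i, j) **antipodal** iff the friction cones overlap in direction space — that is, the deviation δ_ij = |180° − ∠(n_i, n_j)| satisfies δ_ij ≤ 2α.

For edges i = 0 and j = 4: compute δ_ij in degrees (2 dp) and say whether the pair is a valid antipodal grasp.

δ = 27.09°, valid

α = atan 0.35 = 19.29°;  2α = 38.58°
edge 0: e_0 = (+0.20, -1.30);  n_0 = (-0.9884, -0.1521)
edge 4: e_4 = (-1.82, +2.52);  n_4 = (+0.8107, +0.5855)
∠(n_0, n_4) = 152.91°
δ = |180° − 152.91°| = 27.09°
27.09° ≤ 2α = 38.58°  →  valid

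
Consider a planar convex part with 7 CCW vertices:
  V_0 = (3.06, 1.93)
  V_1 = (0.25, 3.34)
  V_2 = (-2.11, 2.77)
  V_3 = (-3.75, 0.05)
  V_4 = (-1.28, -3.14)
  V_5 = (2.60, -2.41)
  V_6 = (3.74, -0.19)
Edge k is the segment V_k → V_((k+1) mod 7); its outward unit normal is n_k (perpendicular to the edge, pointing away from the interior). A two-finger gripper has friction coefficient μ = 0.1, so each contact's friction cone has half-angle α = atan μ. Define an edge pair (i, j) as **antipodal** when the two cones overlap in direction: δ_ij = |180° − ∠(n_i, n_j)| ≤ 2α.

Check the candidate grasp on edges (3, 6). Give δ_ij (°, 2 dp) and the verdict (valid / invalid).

α = atan 0.1 = 5.71°;  2α = 11.42°
edge 3: e_3 = (+2.47, -3.19);  n_3 = (-0.7907, -0.6122)
edge 6: e_6 = (-0.68, +2.12);  n_6 = (+0.9522, +0.3054)
∠(n_3, n_6) = 160.03°
δ = |180° − 160.03°| = 19.97°
19.97° > 2α = 11.42°  →  invalid

δ = 19.97°, invalid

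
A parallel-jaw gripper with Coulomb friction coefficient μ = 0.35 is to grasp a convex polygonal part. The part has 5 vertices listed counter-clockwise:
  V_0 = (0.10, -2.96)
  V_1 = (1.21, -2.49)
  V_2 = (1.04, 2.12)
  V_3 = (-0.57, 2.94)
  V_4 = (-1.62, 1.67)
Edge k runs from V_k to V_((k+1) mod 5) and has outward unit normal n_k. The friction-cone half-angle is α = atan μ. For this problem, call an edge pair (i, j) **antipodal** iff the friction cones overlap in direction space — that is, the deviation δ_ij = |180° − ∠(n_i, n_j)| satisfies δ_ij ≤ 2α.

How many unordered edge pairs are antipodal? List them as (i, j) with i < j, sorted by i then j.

count = 2; pairs: (0,3), (1,4)

α = atan 0.35 = 19.29°;  2α = 38.58°
n_0 = (+0.3899, -0.9209)
n_1 = (+0.9993, +0.0369)
n_2 = (+0.4538, +0.8911)
n_3 = (-0.7707, +0.6372)
n_4 = (-0.9374, -0.3482)
  (0,1): δ = 110.84°  ·
  (0,2): δ = 49.94°  ·
  (0,3): δ = 27.47°  ✓
  (0,4): δ = 87.43°  ·
  (1,2): δ = 119.10°  ·
  (1,3): δ = 41.69°  ·
  (1,4): δ = 18.27°  ✓
  (2,3): δ = 102.59°  ·
  (2,4): δ = 42.63°  ·
  (3,4): δ = 120.04°  ·
antipodal pairs: 2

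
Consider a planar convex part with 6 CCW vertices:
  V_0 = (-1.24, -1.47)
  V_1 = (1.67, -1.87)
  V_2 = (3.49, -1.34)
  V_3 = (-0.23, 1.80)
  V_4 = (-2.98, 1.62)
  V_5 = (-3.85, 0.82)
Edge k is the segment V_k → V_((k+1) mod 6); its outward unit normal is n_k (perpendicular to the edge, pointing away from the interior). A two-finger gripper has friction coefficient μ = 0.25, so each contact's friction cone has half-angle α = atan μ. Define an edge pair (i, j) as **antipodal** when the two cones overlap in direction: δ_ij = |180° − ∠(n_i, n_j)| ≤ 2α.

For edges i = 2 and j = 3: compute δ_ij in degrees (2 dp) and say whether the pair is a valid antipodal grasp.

δ = 136.09°, invalid

α = atan 0.25 = 14.04°;  2α = 28.07°
edge 2: e_2 = (-3.72, +3.14);  n_2 = (+0.6450, +0.7642)
edge 3: e_3 = (-2.75, -0.18);  n_3 = (-0.0653, +0.9979)
∠(n_2, n_3) = 43.91°
δ = |180° − 43.91°| = 136.09°
136.09° > 2α = 28.07°  →  invalid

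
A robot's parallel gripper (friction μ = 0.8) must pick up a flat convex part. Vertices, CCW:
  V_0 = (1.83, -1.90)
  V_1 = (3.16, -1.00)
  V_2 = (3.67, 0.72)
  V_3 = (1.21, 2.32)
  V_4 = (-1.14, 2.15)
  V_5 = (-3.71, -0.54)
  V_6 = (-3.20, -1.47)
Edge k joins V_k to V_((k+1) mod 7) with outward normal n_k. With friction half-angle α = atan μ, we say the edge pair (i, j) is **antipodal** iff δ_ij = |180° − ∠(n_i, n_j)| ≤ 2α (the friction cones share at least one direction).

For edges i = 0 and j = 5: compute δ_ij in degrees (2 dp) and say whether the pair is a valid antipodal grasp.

δ = 84.65°, invalid

α = atan 0.8 = 38.66°;  2α = 77.32°
edge 0: e_0 = (+1.33, +0.90);  n_0 = (+0.5604, -0.8282)
edge 5: e_5 = (+0.51, -0.93);  n_5 = (-0.8768, -0.4808)
∠(n_0, n_5) = 95.35°
δ = |180° − 95.35°| = 84.65°
84.65° > 2α = 77.32°  →  invalid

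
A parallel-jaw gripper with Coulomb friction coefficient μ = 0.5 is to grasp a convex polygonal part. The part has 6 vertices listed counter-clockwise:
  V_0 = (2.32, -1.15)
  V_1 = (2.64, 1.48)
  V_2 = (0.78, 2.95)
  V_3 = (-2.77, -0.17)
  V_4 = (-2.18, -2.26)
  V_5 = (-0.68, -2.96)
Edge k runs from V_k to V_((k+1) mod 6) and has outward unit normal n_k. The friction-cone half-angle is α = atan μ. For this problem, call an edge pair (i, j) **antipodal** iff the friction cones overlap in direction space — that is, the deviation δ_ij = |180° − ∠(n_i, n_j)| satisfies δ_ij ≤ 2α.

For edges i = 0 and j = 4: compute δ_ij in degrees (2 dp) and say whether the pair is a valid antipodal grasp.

δ = 71.92°, invalid

α = atan 0.5 = 26.57°;  2α = 53.13°
edge 0: e_0 = (+0.32, +2.63);  n_0 = (+0.9927, -0.1208)
edge 4: e_4 = (+1.50, -0.70);  n_4 = (-0.4229, -0.9062)
∠(n_0, n_4) = 108.08°
δ = |180° − 108.08°| = 71.92°
71.92° > 2α = 53.13°  →  invalid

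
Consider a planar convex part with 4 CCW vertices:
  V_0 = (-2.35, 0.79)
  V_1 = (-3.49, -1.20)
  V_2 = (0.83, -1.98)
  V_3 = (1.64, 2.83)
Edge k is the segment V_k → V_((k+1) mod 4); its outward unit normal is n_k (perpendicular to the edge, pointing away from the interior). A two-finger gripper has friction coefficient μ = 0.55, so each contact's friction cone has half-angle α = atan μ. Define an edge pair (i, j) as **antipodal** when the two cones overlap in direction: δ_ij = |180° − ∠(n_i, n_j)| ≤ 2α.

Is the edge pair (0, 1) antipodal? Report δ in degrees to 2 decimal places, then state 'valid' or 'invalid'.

α = atan 0.55 = 28.81°;  2α = 57.62°
edge 0: e_0 = (-1.14, -1.99);  n_0 = (-0.8677, +0.4971)
edge 1: e_1 = (+4.32, -0.78);  n_1 = (-0.1777, -0.9841)
∠(n_0, n_1) = 109.57°
δ = |180° − 109.57°| = 70.43°
70.43° > 2α = 57.62°  →  invalid

δ = 70.43°, invalid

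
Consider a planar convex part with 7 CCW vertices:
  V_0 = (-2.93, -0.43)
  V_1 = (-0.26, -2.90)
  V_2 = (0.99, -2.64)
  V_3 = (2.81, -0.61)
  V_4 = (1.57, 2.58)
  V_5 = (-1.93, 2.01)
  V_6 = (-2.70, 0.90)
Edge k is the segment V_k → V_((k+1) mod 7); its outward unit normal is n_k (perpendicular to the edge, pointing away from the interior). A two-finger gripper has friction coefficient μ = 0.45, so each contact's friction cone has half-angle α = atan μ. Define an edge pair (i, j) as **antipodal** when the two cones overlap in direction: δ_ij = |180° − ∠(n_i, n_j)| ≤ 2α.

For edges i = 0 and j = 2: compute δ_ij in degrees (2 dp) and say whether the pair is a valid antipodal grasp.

δ = 89.11°, invalid

α = atan 0.45 = 24.23°;  2α = 48.46°
edge 0: e_0 = (+2.67, -2.47);  n_0 = (-0.6791, -0.7341)
edge 2: e_2 = (+1.82, +2.03);  n_2 = (+0.7446, -0.6675)
∠(n_0, n_2) = 90.89°
δ = |180° − 90.89°| = 89.11°
89.11° > 2α = 48.46°  →  invalid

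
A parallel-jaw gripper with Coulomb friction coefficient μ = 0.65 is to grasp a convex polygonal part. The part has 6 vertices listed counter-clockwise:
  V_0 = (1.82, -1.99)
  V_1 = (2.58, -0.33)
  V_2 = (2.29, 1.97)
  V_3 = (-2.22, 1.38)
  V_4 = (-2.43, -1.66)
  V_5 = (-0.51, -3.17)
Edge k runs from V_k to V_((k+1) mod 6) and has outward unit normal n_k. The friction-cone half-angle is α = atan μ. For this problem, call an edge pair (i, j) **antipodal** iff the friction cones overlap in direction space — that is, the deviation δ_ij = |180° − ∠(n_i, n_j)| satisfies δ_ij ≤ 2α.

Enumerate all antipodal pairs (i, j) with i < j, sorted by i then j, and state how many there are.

count = 7; pairs: (0,2), (0,3), (1,3), (1,4), (2,4), (2,5), (3,5)

α = atan 0.65 = 33.02°;  2α = 66.05°
n_0 = (+0.9092, -0.4163)
n_1 = (+0.9921, +0.1251)
n_2 = (-0.1297, +0.9916)
n_3 = (-0.9976, +0.0689)
n_4 = (-0.6182, -0.7860)
n_5 = (+0.4518, -0.8921)
  (0,1): δ = 148.21°  ·
  (0,2): δ = 57.95°  ✓
  (0,3): δ = 20.65°  ✓
  (0,4): δ = 76.42°  ·
  (0,5): δ = 141.46°  ·
  (1,2): δ = 89.73°  ·
  (1,3): δ = 11.14°  ✓
  (1,4): δ = 44.63°  ✓
  (1,5): δ = 109.67°  ·
  (2,3): δ = 101.40°  ·
  (2,4): δ = 45.64°  ✓
  (2,5): δ = 19.41°  ✓
  (3,4): δ = 124.23°  ·
  (3,5): δ = 59.19°  ✓
  (4,5): δ = 114.96°  ·
antipodal pairs: 7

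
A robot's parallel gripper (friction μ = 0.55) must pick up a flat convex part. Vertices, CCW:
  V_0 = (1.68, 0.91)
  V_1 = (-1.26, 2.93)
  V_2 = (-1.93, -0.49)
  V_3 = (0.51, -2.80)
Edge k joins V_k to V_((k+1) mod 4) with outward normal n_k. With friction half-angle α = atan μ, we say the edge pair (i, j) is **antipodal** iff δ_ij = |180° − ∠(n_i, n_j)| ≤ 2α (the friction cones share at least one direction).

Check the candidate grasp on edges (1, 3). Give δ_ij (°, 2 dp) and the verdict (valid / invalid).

δ = 6.42°, valid

α = atan 0.55 = 28.81°;  2α = 57.62°
edge 1: e_1 = (-0.67, -3.42);  n_1 = (-0.9813, +0.1923)
edge 3: e_3 = (+1.17, +3.71);  n_3 = (+0.9537, -0.3008)
∠(n_1, n_3) = 173.58°
δ = |180° − 173.58°| = 6.42°
6.42° ≤ 2α = 57.62°  →  valid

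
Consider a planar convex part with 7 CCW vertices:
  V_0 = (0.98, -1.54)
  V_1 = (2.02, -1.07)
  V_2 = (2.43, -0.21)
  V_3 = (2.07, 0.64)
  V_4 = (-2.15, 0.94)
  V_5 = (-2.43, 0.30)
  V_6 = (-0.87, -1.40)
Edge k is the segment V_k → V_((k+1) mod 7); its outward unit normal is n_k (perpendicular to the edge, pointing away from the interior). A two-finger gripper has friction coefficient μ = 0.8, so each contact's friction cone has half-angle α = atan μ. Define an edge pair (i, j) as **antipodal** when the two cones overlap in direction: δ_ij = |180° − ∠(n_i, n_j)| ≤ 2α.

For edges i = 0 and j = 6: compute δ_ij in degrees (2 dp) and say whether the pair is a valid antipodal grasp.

δ = 151.35°, invalid

α = atan 0.8 = 38.66°;  2α = 77.32°
edge 0: e_0 = (+1.04, +0.47);  n_0 = (+0.4118, -0.9113)
edge 6: e_6 = (+1.85, -0.14);  n_6 = (-0.0755, -0.9971)
∠(n_0, n_6) = 28.65°
δ = |180° − 28.65°| = 151.35°
151.35° > 2α = 77.32°  →  invalid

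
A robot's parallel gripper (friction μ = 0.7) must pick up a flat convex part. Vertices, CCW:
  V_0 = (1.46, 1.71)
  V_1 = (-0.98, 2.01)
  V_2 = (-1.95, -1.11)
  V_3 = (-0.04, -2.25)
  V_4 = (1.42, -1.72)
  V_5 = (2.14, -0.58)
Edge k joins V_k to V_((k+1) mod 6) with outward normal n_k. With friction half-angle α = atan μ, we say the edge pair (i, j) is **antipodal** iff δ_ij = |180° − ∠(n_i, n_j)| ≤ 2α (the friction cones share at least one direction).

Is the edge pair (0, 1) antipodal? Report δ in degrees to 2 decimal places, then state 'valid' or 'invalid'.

α = atan 0.7 = 34.99°;  2α = 69.98°
edge 0: e_0 = (-2.44, +0.30);  n_0 = (+0.1220, +0.9925)
edge 1: e_1 = (-0.97, -3.12);  n_1 = (-0.9549, +0.2969)
∠(n_0, n_1) = 79.74°
δ = |180° − 79.74°| = 100.26°
100.26° > 2α = 69.98°  →  invalid

δ = 100.26°, invalid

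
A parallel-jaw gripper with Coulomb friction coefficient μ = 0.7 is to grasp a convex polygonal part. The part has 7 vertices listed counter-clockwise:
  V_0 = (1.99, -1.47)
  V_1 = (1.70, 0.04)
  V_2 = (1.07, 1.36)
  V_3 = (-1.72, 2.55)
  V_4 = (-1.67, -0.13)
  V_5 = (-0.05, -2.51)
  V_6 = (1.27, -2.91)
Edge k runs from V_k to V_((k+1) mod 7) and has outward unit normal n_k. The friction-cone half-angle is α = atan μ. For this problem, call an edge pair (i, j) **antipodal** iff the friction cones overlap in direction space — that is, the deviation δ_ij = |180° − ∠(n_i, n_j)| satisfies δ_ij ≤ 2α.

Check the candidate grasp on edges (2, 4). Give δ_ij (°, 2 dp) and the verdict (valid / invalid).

α = atan 0.7 = 34.99°;  2α = 69.98°
edge 2: e_2 = (-2.79, +1.19);  n_2 = (+0.3923, +0.9198)
edge 4: e_4 = (+1.62, -2.38);  n_4 = (-0.8267, -0.5627)
∠(n_2, n_4) = 147.34°
δ = |180° − 147.34°| = 32.66°
32.66° ≤ 2α = 69.98°  →  valid

δ = 32.66°, valid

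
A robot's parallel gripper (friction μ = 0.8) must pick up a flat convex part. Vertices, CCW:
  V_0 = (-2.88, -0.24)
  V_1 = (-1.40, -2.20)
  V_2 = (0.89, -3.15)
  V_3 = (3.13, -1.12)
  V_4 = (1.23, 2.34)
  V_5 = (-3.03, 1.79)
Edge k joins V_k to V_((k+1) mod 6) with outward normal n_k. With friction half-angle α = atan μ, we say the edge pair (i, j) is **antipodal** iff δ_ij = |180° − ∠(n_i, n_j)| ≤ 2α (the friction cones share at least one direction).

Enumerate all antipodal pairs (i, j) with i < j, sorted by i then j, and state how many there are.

count = 7; pairs: (0,3), (0,4), (1,3), (1,4), (2,4), (2,5), (3,5)

α = atan 0.8 = 38.66°;  2α = 77.32°
n_0 = (-0.7980, -0.6026)
n_1 = (-0.3832, -0.9237)
n_2 = (+0.6715, -0.7410)
n_3 = (+0.8765, +0.4813)
n_4 = (-0.1280, +0.9918)
n_5 = (-0.9973, -0.0737)
  (0,1): δ = 149.59°  ·
  (0,2): δ = 84.87°  ·
  (0,3): δ = 8.28°  ✓
  (0,4): δ = 60.30°  ✓
  (0,5): δ = 147.17°  ·
  (1,2): δ = 115.28°  ·
  (1,3): δ = 38.70°  ✓
  (1,4): δ = 29.89°  ✓
  (1,5): δ = 116.76°  ·
  (2,3): δ = 103.41°  ·
  (2,4): δ = 34.83°  ✓
  (2,5): δ = 52.04°  ✓
  (3,4): δ = 111.42°  ·
  (3,5): δ = 24.55°  ✓
  (4,5): δ = 93.13°  ·
antipodal pairs: 7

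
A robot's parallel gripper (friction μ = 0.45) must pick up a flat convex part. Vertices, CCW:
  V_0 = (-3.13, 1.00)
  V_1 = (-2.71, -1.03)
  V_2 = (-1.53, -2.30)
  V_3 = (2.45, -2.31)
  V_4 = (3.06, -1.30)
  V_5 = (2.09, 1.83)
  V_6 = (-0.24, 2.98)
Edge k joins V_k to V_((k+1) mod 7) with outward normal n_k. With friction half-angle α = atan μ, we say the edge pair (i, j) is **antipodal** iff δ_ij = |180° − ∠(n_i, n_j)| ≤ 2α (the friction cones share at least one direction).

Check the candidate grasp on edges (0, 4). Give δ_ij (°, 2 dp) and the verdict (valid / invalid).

δ = 5.53°, valid

α = atan 0.45 = 24.23°;  2α = 48.46°
edge 0: e_0 = (+0.42, -2.03);  n_0 = (-0.9793, -0.2026)
edge 4: e_4 = (-0.97, +3.13);  n_4 = (+0.9552, +0.2960)
∠(n_0, n_4) = 174.47°
δ = |180° − 174.47°| = 5.53°
5.53° ≤ 2α = 48.46°  →  valid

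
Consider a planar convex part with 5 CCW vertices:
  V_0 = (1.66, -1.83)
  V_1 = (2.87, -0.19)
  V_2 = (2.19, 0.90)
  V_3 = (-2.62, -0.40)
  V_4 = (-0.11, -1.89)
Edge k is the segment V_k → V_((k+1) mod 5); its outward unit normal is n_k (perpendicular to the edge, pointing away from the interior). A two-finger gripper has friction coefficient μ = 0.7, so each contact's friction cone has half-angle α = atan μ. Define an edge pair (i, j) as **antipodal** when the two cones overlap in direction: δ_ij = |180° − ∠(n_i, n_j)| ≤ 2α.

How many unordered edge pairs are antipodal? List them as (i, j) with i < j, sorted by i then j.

count = 5; pairs: (0,2), (1,3), (1,4), (2,3), (2,4)

α = atan 0.7 = 34.99°;  2α = 69.98°
n_0 = (+0.8047, -0.5937)
n_1 = (+0.8484, +0.5293)
n_2 = (-0.2609, +0.9654)
n_3 = (-0.5105, -0.8599)
n_4 = (+0.0339, -0.9994)
  (0,1): δ = 111.62°  ·
  (0,2): δ = 38.46°  ✓
  (0,3): δ = 95.73°  ·
  (0,4): δ = 128.36°  ·
  (1,2): δ = 106.83°  ·
  (1,3): δ = 27.35°  ✓
  (1,4): δ = 59.98°  ✓
  (2,3): δ = 45.82°  ✓
  (2,4): δ = 13.18°  ✓
  (3,4): δ = 147.36°  ·
antipodal pairs: 5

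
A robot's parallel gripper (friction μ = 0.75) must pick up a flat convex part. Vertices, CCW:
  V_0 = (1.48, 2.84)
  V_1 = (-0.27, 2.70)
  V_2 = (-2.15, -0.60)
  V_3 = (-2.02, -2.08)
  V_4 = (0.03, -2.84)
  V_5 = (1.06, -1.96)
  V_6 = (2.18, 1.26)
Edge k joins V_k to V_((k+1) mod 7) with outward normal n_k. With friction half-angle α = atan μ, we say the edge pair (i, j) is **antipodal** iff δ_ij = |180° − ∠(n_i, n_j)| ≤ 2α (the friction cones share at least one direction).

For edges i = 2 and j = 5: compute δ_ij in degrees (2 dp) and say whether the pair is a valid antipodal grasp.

α = atan 0.75 = 36.87°;  2α = 73.74°
edge 2: e_2 = (+0.13, -1.48);  n_2 = (-0.9962, -0.0875)
edge 5: e_5 = (+1.12, +3.22);  n_5 = (+0.9445, -0.3285)
∠(n_2, n_5) = 155.80°
δ = |180° − 155.80°| = 24.20°
24.20° ≤ 2α = 73.74°  →  valid

δ = 24.20°, valid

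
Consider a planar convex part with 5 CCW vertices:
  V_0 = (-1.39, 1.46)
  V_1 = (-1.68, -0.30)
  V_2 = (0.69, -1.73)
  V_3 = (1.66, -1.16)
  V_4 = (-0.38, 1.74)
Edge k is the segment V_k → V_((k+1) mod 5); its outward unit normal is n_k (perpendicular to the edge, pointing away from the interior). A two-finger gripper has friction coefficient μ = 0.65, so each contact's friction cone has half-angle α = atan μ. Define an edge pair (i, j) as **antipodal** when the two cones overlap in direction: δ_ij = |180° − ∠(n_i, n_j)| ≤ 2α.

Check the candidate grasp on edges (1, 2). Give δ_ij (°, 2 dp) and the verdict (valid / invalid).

δ = 118.45°, invalid

α = atan 0.65 = 33.02°;  2α = 66.05°
edge 1: e_1 = (+2.37, -1.43);  n_1 = (-0.5166, -0.8562)
edge 2: e_2 = (+0.97, +0.57);  n_2 = (+0.5066, -0.8622)
∠(n_1, n_2) = 61.55°
δ = |180° − 61.55°| = 118.45°
118.45° > 2α = 66.05°  →  invalid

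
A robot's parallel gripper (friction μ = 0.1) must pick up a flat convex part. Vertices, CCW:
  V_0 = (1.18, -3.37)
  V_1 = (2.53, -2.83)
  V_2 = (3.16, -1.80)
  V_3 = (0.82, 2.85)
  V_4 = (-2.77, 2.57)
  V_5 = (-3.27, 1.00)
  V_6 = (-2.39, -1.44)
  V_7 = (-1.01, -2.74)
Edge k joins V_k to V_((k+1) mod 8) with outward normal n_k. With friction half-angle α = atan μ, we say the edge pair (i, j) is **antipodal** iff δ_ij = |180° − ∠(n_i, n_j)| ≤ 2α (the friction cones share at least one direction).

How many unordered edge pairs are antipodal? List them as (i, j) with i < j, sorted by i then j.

count = 1; pairs: (2,5)

α = atan 0.1 = 5.71°;  2α = 11.42°
n_0 = (+0.3714, -0.9285)
n_1 = (+0.8531, -0.5218)
n_2 = (+0.8933, +0.4495)
n_3 = (-0.0778, +0.9970)
n_4 = (-0.9528, +0.3035)
n_5 = (-0.9407, -0.3393)
n_6 = (-0.6857, -0.7279)
n_7 = (-0.2765, -0.9610)
  (0,1): δ = 143.25°  ·
  (0,2): δ = 85.09°  ·
  (0,3): δ = 17.34°  ·
  (0,4): δ = 50.53°  ·
  (0,5): δ = 88.03°  ·
  (0,6): δ = 114.91°  ·
  (0,7): δ = 142.15°  ·
  (1,2): δ = 121.84°  ·
  (1,3): δ = 54.09°  ·
  (1,4): δ = 13.79°  ·
  (1,5): δ = 51.28°  ·
  (1,6): δ = 78.16°  ·
  (1,7): δ = 105.40°  ·
  (2,3): δ = 112.25°  ·
  (2,4): δ = 44.38°  ·
  (2,5): δ = 6.88°  ✓
  (2,6): δ = 20.00°  ·
  (2,7): δ = 47.24°  ·
  (3,4): δ = 112.12°  ·
  (3,5): δ = 74.63°  ·
  (3,6): δ = 47.75°  ·
  (3,7): δ = 20.51°  ·
  (4,5): δ = 142.50°  ·
  (4,6): δ = 115.62°  ·
  (4,7): δ = 88.38°  ·
  (5,6): δ = 153.12°  ·
  (5,7): δ = 125.88°  ·
  (6,7): δ = 152.76°  ·
antipodal pairs: 1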